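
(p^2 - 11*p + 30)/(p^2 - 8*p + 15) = (p - 6)/(p - 3)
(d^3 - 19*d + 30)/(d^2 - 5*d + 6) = d + 5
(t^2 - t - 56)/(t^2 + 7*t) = (t - 8)/t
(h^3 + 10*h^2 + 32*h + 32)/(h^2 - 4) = (h^2 + 8*h + 16)/(h - 2)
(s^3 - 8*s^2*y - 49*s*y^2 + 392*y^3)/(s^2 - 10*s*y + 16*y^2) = (-s^2 + 49*y^2)/(-s + 2*y)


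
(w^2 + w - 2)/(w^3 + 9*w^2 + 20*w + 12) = (w - 1)/(w^2 + 7*w + 6)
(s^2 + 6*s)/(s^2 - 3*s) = (s + 6)/(s - 3)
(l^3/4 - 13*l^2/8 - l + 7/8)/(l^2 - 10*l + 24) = (2*l^3 - 13*l^2 - 8*l + 7)/(8*(l^2 - 10*l + 24))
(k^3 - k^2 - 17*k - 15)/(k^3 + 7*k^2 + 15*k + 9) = (k - 5)/(k + 3)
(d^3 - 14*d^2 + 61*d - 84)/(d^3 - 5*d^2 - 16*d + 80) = (d^2 - 10*d + 21)/(d^2 - d - 20)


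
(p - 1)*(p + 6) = p^2 + 5*p - 6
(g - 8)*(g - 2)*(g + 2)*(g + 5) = g^4 - 3*g^3 - 44*g^2 + 12*g + 160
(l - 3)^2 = l^2 - 6*l + 9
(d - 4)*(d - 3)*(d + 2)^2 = d^4 - 3*d^3 - 12*d^2 + 20*d + 48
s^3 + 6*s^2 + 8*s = s*(s + 2)*(s + 4)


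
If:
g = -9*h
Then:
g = -9*h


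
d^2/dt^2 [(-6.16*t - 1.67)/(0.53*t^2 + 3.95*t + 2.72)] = (-(1.06*t + 3.95)*(2.12*t + 7.9)*(6.16*t + 1.67) + (19.5888*t + 50.4342)*(0.53*t^2 + 3.95*t + 2.72))/(0.53*t^2 + 3.95*t + 2.72)^3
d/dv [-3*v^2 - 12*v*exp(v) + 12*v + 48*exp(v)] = -12*v*exp(v) - 6*v + 36*exp(v) + 12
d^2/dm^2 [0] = 0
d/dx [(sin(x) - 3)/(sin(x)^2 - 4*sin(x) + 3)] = -cos(x)/(sin(x) - 1)^2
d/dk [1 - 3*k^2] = -6*k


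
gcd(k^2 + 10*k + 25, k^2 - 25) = k + 5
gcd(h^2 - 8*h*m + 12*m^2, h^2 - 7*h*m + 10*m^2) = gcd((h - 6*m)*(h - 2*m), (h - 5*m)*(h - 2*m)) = h - 2*m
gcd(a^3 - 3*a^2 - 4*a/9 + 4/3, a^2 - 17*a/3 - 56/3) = 1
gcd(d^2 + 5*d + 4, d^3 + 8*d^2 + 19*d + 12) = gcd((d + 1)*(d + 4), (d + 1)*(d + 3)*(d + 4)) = d^2 + 5*d + 4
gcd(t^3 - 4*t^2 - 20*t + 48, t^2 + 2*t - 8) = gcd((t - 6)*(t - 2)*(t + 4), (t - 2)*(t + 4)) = t^2 + 2*t - 8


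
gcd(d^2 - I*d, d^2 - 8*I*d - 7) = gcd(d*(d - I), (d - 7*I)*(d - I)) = d - I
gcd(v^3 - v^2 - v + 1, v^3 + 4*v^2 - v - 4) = v^2 - 1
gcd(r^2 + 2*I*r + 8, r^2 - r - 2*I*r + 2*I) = r - 2*I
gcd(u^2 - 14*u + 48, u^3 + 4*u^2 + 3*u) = 1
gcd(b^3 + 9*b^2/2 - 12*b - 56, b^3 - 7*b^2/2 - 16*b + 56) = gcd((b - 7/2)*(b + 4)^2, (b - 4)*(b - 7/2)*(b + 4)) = b^2 + b/2 - 14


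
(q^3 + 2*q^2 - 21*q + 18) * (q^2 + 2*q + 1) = q^5 + 4*q^4 - 16*q^3 - 22*q^2 + 15*q + 18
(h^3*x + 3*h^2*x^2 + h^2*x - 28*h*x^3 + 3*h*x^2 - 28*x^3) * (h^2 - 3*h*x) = h^5*x + h^4*x - 37*h^3*x^3 + 84*h^2*x^4 - 37*h^2*x^3 + 84*h*x^4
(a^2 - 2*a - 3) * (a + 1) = a^3 - a^2 - 5*a - 3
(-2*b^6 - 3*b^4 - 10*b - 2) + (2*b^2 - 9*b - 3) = -2*b^6 - 3*b^4 + 2*b^2 - 19*b - 5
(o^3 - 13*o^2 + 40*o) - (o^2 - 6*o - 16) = o^3 - 14*o^2 + 46*o + 16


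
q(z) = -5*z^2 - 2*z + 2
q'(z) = -10*z - 2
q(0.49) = -0.18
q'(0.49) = -6.90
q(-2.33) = -20.48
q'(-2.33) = 21.30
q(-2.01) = -14.18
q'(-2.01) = 18.10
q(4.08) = -89.39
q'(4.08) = -42.80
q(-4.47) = -88.96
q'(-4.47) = 42.70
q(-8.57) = -348.08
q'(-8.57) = 83.70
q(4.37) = -102.22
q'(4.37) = -45.70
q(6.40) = -215.60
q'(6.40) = -66.00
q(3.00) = -49.00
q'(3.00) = -32.00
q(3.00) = -49.00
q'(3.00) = -32.00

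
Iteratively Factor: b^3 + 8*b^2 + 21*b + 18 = (b + 2)*(b^2 + 6*b + 9) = (b + 2)*(b + 3)*(b + 3)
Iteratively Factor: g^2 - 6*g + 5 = (g - 5)*(g - 1)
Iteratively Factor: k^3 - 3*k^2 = (k - 3)*(k^2) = k*(k - 3)*(k)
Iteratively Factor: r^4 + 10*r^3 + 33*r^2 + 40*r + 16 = (r + 1)*(r^3 + 9*r^2 + 24*r + 16) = (r + 1)^2*(r^2 + 8*r + 16) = (r + 1)^2*(r + 4)*(r + 4)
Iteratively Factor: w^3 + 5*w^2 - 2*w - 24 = (w + 4)*(w^2 + w - 6) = (w + 3)*(w + 4)*(w - 2)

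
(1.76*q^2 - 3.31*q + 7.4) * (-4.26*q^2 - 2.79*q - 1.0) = -7.4976*q^4 + 9.1902*q^3 - 24.0491*q^2 - 17.336*q - 7.4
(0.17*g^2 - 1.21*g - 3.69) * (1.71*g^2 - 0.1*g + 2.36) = 0.2907*g^4 - 2.0861*g^3 - 5.7877*g^2 - 2.4866*g - 8.7084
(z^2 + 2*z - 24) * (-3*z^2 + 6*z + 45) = -3*z^4 + 129*z^2 - 54*z - 1080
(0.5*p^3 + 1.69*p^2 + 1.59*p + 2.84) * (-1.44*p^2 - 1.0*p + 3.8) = -0.72*p^5 - 2.9336*p^4 - 2.0796*p^3 + 0.7424*p^2 + 3.202*p + 10.792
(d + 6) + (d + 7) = 2*d + 13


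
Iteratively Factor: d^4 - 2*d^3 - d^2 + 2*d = (d - 1)*(d^3 - d^2 - 2*d) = (d - 1)*(d + 1)*(d^2 - 2*d) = (d - 2)*(d - 1)*(d + 1)*(d)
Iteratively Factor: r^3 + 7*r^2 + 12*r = (r + 3)*(r^2 + 4*r) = r*(r + 3)*(r + 4)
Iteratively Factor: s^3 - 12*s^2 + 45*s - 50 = (s - 5)*(s^2 - 7*s + 10) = (s - 5)^2*(s - 2)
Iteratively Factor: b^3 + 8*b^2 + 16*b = (b + 4)*(b^2 + 4*b) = b*(b + 4)*(b + 4)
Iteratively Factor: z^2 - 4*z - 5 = (z - 5)*(z + 1)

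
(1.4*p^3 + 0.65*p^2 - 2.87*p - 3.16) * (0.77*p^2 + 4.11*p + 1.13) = 1.078*p^5 + 6.2545*p^4 + 2.0436*p^3 - 13.4944*p^2 - 16.2307*p - 3.5708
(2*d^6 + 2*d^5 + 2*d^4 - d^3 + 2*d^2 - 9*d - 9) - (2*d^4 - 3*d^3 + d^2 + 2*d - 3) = 2*d^6 + 2*d^5 + 2*d^3 + d^2 - 11*d - 6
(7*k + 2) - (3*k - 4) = 4*k + 6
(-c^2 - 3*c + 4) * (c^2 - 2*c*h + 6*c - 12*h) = -c^4 + 2*c^3*h - 9*c^3 + 18*c^2*h - 14*c^2 + 28*c*h + 24*c - 48*h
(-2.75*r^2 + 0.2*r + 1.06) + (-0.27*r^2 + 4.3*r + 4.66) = -3.02*r^2 + 4.5*r + 5.72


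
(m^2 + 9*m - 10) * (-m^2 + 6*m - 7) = -m^4 - 3*m^3 + 57*m^2 - 123*m + 70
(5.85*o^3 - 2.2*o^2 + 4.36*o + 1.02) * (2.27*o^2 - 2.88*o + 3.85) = 13.2795*o^5 - 21.842*o^4 + 38.7557*o^3 - 18.7114*o^2 + 13.8484*o + 3.927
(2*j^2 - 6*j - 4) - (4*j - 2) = 2*j^2 - 10*j - 2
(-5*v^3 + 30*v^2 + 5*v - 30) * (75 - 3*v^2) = 15*v^5 - 90*v^4 - 390*v^3 + 2340*v^2 + 375*v - 2250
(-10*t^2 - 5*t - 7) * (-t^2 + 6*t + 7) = 10*t^4 - 55*t^3 - 93*t^2 - 77*t - 49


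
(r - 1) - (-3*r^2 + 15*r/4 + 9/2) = 3*r^2 - 11*r/4 - 11/2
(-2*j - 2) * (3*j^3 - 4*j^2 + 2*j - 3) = -6*j^4 + 2*j^3 + 4*j^2 + 2*j + 6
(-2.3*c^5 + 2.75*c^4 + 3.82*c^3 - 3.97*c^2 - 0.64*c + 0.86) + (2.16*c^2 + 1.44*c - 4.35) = -2.3*c^5 + 2.75*c^4 + 3.82*c^3 - 1.81*c^2 + 0.8*c - 3.49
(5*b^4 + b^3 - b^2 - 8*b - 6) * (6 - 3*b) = -15*b^5 + 27*b^4 + 9*b^3 + 18*b^2 - 30*b - 36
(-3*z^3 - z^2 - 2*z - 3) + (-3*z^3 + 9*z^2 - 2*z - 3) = -6*z^3 + 8*z^2 - 4*z - 6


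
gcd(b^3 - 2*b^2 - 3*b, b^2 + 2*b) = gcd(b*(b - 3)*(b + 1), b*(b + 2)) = b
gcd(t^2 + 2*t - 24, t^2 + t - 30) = t + 6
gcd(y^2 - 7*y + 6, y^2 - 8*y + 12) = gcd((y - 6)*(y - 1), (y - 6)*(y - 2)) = y - 6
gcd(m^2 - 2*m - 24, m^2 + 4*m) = m + 4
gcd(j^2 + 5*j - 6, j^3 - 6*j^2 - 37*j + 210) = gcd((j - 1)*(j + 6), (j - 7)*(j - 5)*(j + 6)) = j + 6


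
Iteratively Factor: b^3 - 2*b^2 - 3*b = (b + 1)*(b^2 - 3*b) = (b - 3)*(b + 1)*(b)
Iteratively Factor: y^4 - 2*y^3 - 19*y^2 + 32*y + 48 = (y - 4)*(y^3 + 2*y^2 - 11*y - 12) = (y - 4)*(y + 4)*(y^2 - 2*y - 3) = (y - 4)*(y + 1)*(y + 4)*(y - 3)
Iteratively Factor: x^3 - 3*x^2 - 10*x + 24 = (x + 3)*(x^2 - 6*x + 8) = (x - 2)*(x + 3)*(x - 4)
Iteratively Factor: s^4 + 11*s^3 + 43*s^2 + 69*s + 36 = (s + 3)*(s^3 + 8*s^2 + 19*s + 12) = (s + 3)*(s + 4)*(s^2 + 4*s + 3) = (s + 1)*(s + 3)*(s + 4)*(s + 3)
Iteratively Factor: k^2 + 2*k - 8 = (k - 2)*(k + 4)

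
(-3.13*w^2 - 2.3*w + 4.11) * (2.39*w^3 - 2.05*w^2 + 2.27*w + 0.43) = -7.4807*w^5 + 0.919499999999999*w^4 + 7.4328*w^3 - 14.9924*w^2 + 8.3407*w + 1.7673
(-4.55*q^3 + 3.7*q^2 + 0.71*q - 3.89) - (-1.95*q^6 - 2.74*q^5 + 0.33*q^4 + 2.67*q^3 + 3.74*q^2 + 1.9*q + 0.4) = 1.95*q^6 + 2.74*q^5 - 0.33*q^4 - 7.22*q^3 - 0.04*q^2 - 1.19*q - 4.29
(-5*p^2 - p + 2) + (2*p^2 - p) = -3*p^2 - 2*p + 2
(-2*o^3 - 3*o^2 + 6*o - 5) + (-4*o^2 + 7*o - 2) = -2*o^3 - 7*o^2 + 13*o - 7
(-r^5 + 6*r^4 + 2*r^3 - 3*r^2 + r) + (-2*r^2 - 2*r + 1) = -r^5 + 6*r^4 + 2*r^3 - 5*r^2 - r + 1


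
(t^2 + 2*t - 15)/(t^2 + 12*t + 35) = (t - 3)/(t + 7)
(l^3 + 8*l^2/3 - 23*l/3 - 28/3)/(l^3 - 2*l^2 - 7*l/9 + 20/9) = 3*(3*l^2 + 5*l - 28)/(9*l^2 - 27*l + 20)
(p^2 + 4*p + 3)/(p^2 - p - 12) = (p + 1)/(p - 4)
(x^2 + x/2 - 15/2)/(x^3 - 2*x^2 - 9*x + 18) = (x - 5/2)/(x^2 - 5*x + 6)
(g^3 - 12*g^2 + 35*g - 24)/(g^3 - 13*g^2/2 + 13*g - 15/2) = 2*(g - 8)/(2*g - 5)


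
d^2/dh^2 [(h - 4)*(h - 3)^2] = 6*h - 20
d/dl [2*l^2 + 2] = 4*l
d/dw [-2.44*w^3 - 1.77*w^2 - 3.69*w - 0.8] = -7.32*w^2 - 3.54*w - 3.69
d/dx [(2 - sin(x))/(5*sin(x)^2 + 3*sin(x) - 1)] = 5*(sin(x)^2 - 4*sin(x) - 1)*cos(x)/(5*sin(x)^2 + 3*sin(x) - 1)^2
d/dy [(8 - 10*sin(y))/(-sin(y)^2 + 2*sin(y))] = 2*(-5*cos(y) + 8/tan(y) - 8*cos(y)/sin(y)^2)/(sin(y) - 2)^2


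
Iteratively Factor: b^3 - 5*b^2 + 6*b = (b)*(b^2 - 5*b + 6) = b*(b - 3)*(b - 2)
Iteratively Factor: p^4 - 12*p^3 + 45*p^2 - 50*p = (p)*(p^3 - 12*p^2 + 45*p - 50) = p*(p - 2)*(p^2 - 10*p + 25) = p*(p - 5)*(p - 2)*(p - 5)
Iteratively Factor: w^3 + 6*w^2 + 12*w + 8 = (w + 2)*(w^2 + 4*w + 4) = (w + 2)^2*(w + 2)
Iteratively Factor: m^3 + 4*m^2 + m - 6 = (m - 1)*(m^2 + 5*m + 6) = (m - 1)*(m + 3)*(m + 2)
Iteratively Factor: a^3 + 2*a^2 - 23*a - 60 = (a + 3)*(a^2 - a - 20) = (a - 5)*(a + 3)*(a + 4)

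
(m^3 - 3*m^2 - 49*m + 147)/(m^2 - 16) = (m^3 - 3*m^2 - 49*m + 147)/(m^2 - 16)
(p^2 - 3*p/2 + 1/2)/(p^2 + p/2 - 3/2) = (2*p - 1)/(2*p + 3)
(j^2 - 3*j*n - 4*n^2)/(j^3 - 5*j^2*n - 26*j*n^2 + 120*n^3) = (j + n)/(j^2 - j*n - 30*n^2)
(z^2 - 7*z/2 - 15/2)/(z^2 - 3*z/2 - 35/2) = (2*z + 3)/(2*z + 7)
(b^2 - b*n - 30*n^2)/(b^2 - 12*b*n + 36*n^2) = (b + 5*n)/(b - 6*n)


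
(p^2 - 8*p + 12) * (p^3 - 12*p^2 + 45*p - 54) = p^5 - 20*p^4 + 153*p^3 - 558*p^2 + 972*p - 648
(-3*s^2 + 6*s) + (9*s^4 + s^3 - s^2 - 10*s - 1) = 9*s^4 + s^3 - 4*s^2 - 4*s - 1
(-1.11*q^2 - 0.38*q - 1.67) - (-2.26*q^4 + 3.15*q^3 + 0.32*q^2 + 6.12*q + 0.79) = 2.26*q^4 - 3.15*q^3 - 1.43*q^2 - 6.5*q - 2.46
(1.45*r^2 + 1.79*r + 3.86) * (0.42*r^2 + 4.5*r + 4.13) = 0.609*r^4 + 7.2768*r^3 + 15.6647*r^2 + 24.7627*r + 15.9418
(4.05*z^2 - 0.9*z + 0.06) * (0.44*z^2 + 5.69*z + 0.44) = 1.782*z^4 + 22.6485*z^3 - 3.3126*z^2 - 0.0546*z + 0.0264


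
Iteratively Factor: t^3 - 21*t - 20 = (t + 4)*(t^2 - 4*t - 5) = (t + 1)*(t + 4)*(t - 5)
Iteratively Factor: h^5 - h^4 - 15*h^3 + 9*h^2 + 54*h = (h - 3)*(h^4 + 2*h^3 - 9*h^2 - 18*h) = (h - 3)*(h + 3)*(h^3 - h^2 - 6*h) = (h - 3)*(h + 2)*(h + 3)*(h^2 - 3*h) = h*(h - 3)*(h + 2)*(h + 3)*(h - 3)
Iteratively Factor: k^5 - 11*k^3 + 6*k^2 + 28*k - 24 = (k - 2)*(k^4 + 2*k^3 - 7*k^2 - 8*k + 12) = (k - 2)*(k - 1)*(k^3 + 3*k^2 - 4*k - 12) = (k - 2)^2*(k - 1)*(k^2 + 5*k + 6) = (k - 2)^2*(k - 1)*(k + 2)*(k + 3)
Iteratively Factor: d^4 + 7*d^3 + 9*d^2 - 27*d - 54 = (d - 2)*(d^3 + 9*d^2 + 27*d + 27) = (d - 2)*(d + 3)*(d^2 + 6*d + 9) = (d - 2)*(d + 3)^2*(d + 3)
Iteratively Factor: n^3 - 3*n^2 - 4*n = (n + 1)*(n^2 - 4*n) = n*(n + 1)*(n - 4)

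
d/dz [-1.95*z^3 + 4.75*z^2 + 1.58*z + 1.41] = -5.85*z^2 + 9.5*z + 1.58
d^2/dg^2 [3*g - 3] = 0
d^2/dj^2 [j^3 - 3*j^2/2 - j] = 6*j - 3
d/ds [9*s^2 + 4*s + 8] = 18*s + 4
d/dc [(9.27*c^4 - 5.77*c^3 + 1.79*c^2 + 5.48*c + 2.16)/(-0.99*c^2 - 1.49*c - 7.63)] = (-18.3546*c^5 - 35.7246*c^4 - 265.7258*c^3 + 134.8334*c^2 - 23.0386*c - 38.594)/(0.9801*c^4 + 2.9502*c^3 + 17.3275*c^2 + 22.7374*c + 58.2169)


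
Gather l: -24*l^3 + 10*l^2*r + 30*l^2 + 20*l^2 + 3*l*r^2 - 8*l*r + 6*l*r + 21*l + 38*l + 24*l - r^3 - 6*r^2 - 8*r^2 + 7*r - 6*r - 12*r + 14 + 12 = -24*l^3 + l^2*(10*r + 50) + l*(3*r^2 - 2*r + 83) - r^3 - 14*r^2 - 11*r + 26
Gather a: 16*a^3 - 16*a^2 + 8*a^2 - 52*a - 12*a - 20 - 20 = 16*a^3 - 8*a^2 - 64*a - 40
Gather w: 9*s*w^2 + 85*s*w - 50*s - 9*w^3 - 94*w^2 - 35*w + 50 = -50*s - 9*w^3 + w^2*(9*s - 94) + w*(85*s - 35) + 50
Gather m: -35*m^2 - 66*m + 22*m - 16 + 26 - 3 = -35*m^2 - 44*m + 7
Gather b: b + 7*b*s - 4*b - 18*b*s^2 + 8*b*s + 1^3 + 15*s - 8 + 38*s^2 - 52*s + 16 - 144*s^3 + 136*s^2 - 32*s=b*(-18*s^2 + 15*s - 3) - 144*s^3 + 174*s^2 - 69*s + 9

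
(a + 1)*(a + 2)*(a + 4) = a^3 + 7*a^2 + 14*a + 8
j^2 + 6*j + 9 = (j + 3)^2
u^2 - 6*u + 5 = (u - 5)*(u - 1)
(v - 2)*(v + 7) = v^2 + 5*v - 14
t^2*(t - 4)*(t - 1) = t^4 - 5*t^3 + 4*t^2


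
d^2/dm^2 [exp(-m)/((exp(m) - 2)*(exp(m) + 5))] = (9*exp(4*m) + 33*exp(3*m) + 16*exp(2*m) - 90*exp(m) + 100)*exp(-m)/(exp(6*m) + 9*exp(5*m) - 3*exp(4*m) - 153*exp(3*m) + 30*exp(2*m) + 900*exp(m) - 1000)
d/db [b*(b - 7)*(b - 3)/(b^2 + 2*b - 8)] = (b^4 + 4*b^3 - 65*b^2 + 160*b - 168)/(b^4 + 4*b^3 - 12*b^2 - 32*b + 64)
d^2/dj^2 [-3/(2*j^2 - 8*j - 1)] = 12*(-2*j^2 + 8*j + 8*(j - 2)^2 + 1)/(-2*j^2 + 8*j + 1)^3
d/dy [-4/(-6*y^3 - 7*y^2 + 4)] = 8*y*(-9*y - 7)/(6*y^3 + 7*y^2 - 4)^2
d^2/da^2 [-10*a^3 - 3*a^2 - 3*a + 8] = -60*a - 6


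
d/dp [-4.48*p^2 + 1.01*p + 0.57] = 1.01 - 8.96*p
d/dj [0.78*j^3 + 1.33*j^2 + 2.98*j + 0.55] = 2.34*j^2 + 2.66*j + 2.98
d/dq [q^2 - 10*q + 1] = 2*q - 10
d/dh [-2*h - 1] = -2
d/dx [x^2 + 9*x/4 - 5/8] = 2*x + 9/4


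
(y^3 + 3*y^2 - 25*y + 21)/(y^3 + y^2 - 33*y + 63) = (y - 1)/(y - 3)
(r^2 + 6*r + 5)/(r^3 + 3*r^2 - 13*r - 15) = 1/(r - 3)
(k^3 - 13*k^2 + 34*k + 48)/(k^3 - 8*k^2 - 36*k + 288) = (k + 1)/(k + 6)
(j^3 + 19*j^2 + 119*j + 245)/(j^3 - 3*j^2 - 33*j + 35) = (j^2 + 14*j + 49)/(j^2 - 8*j + 7)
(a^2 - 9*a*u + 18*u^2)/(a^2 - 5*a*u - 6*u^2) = (a - 3*u)/(a + u)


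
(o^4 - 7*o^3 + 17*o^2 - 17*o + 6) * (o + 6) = o^5 - o^4 - 25*o^3 + 85*o^2 - 96*o + 36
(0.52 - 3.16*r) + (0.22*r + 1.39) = 1.91 - 2.94*r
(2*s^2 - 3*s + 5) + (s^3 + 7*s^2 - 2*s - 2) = s^3 + 9*s^2 - 5*s + 3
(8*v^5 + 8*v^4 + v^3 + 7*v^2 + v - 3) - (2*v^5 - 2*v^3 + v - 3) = 6*v^5 + 8*v^4 + 3*v^3 + 7*v^2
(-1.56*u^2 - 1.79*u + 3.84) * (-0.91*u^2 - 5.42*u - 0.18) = 1.4196*u^4 + 10.0841*u^3 + 6.4882*u^2 - 20.4906*u - 0.6912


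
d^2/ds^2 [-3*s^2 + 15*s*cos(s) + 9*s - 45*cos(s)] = -15*s*cos(s) - 30*sin(s) + 45*cos(s) - 6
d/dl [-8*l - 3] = -8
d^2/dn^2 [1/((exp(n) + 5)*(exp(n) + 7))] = 4*(exp(3*n) + 9*exp(2*n) + exp(n) - 105)*exp(n)/(exp(6*n) + 36*exp(5*n) + 537*exp(4*n) + 4248*exp(3*n) + 18795*exp(2*n) + 44100*exp(n) + 42875)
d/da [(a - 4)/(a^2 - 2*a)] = (-a^2 + 8*a - 8)/(a^2*(a^2 - 4*a + 4))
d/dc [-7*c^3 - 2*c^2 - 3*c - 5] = -21*c^2 - 4*c - 3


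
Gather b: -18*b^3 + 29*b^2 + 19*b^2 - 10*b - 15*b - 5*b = -18*b^3 + 48*b^2 - 30*b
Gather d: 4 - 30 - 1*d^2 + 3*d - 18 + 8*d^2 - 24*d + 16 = 7*d^2 - 21*d - 28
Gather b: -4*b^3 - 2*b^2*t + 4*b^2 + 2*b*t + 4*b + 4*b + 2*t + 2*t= -4*b^3 + b^2*(4 - 2*t) + b*(2*t + 8) + 4*t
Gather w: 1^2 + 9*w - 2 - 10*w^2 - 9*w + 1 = -10*w^2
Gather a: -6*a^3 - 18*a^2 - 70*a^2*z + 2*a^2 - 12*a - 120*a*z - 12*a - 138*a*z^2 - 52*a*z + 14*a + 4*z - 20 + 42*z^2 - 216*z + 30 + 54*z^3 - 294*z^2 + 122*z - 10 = -6*a^3 + a^2*(-70*z - 16) + a*(-138*z^2 - 172*z - 10) + 54*z^3 - 252*z^2 - 90*z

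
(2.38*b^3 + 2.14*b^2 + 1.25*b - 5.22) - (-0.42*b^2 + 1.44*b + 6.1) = 2.38*b^3 + 2.56*b^2 - 0.19*b - 11.32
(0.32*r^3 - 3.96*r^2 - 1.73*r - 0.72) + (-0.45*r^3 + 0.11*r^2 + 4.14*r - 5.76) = -0.13*r^3 - 3.85*r^2 + 2.41*r - 6.48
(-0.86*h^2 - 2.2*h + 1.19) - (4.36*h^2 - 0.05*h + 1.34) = -5.22*h^2 - 2.15*h - 0.15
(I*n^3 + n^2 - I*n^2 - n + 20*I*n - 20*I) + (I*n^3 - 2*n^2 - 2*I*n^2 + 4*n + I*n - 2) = 2*I*n^3 - n^2 - 3*I*n^2 + 3*n + 21*I*n - 2 - 20*I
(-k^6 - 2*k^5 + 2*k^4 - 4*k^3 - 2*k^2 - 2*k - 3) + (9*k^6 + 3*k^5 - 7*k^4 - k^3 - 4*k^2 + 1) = 8*k^6 + k^5 - 5*k^4 - 5*k^3 - 6*k^2 - 2*k - 2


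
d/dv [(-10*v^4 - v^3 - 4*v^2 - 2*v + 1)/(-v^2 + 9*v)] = (20*v^5 - 269*v^4 - 18*v^3 - 38*v^2 + 2*v - 9)/(v^2*(v^2 - 18*v + 81))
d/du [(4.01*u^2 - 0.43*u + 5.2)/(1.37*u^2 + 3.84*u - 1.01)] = (15.9875*u^2 - 22.3482*u - 19.5337)/(1.8769*u^4 + 10.5216*u^3 + 11.9782*u^2 - 7.7568*u + 1.0201)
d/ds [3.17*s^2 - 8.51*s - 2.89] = 6.34*s - 8.51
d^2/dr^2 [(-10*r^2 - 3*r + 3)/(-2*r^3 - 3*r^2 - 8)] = 2*(40*r^6 + 36*r^5 - 18*r^4 - 1237*r^3 - 1089*r^2 - 72*r + 712)/(8*r^9 + 36*r^8 + 54*r^7 + 123*r^6 + 288*r^5 + 216*r^4 + 384*r^3 + 576*r^2 + 512)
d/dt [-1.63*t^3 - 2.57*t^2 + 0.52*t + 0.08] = -4.89*t^2 - 5.14*t + 0.52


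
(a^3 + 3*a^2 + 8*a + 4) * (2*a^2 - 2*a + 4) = 2*a^5 + 4*a^4 + 14*a^3 + 4*a^2 + 24*a + 16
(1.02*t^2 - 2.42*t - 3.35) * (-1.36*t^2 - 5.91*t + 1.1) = -1.3872*t^4 - 2.737*t^3 + 19.9802*t^2 + 17.1365*t - 3.685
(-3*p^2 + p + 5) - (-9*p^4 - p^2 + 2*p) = 9*p^4 - 2*p^2 - p + 5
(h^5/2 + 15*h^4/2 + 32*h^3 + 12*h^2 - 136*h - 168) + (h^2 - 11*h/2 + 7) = h^5/2 + 15*h^4/2 + 32*h^3 + 13*h^2 - 283*h/2 - 161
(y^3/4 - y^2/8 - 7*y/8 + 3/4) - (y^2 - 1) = y^3/4 - 9*y^2/8 - 7*y/8 + 7/4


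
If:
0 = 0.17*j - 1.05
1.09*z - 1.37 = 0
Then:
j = 6.18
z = 1.26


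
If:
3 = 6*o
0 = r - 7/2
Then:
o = 1/2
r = 7/2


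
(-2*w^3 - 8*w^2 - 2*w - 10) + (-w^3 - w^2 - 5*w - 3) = -3*w^3 - 9*w^2 - 7*w - 13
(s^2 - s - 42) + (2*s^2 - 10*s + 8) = 3*s^2 - 11*s - 34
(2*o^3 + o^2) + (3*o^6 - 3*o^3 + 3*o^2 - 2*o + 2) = 3*o^6 - o^3 + 4*o^2 - 2*o + 2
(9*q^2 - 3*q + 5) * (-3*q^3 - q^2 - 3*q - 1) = -27*q^5 - 39*q^3 - 5*q^2 - 12*q - 5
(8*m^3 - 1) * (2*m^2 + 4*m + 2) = 16*m^5 + 32*m^4 + 16*m^3 - 2*m^2 - 4*m - 2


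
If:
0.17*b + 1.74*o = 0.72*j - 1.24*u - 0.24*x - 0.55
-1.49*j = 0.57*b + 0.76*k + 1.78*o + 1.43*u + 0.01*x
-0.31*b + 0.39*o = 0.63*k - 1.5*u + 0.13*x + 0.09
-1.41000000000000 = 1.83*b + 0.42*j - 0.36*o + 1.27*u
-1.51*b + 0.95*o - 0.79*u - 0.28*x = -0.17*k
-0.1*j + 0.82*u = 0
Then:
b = -1.19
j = 1.05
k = -0.41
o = -0.45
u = 0.13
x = 4.28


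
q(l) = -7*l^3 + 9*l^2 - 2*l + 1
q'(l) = -21*l^2 + 18*l - 2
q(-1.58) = 54.24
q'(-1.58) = -82.86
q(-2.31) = 139.93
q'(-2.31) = -155.64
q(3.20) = -142.62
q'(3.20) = -159.44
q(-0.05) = 1.12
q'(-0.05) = -2.95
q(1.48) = -4.94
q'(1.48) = -21.36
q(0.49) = 1.36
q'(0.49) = 1.78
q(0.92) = 1.33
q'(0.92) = -3.21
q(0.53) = 1.43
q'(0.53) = 1.64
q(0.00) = 1.00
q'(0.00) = -2.00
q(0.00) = 1.00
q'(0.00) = -2.00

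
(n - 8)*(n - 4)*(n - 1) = n^3 - 13*n^2 + 44*n - 32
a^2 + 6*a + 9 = (a + 3)^2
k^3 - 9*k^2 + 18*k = k*(k - 6)*(k - 3)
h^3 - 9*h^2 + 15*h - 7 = (h - 7)*(h - 1)^2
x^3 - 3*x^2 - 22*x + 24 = (x - 6)*(x - 1)*(x + 4)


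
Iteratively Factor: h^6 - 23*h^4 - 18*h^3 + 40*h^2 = (h - 5)*(h^5 + 5*h^4 + 2*h^3 - 8*h^2) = h*(h - 5)*(h^4 + 5*h^3 + 2*h^2 - 8*h) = h^2*(h - 5)*(h^3 + 5*h^2 + 2*h - 8) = h^2*(h - 5)*(h + 4)*(h^2 + h - 2) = h^2*(h - 5)*(h + 2)*(h + 4)*(h - 1)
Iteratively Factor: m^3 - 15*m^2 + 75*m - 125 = (m - 5)*(m^2 - 10*m + 25) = (m - 5)^2*(m - 5)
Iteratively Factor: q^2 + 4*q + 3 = (q + 3)*(q + 1)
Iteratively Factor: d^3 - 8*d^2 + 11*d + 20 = (d + 1)*(d^2 - 9*d + 20) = (d - 4)*(d + 1)*(d - 5)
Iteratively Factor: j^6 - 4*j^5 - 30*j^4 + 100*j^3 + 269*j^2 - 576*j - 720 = (j + 3)*(j^5 - 7*j^4 - 9*j^3 + 127*j^2 - 112*j - 240) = (j - 5)*(j + 3)*(j^4 - 2*j^3 - 19*j^2 + 32*j + 48) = (j - 5)*(j + 3)*(j + 4)*(j^3 - 6*j^2 + 5*j + 12) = (j - 5)*(j - 3)*(j + 3)*(j + 4)*(j^2 - 3*j - 4) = (j - 5)*(j - 3)*(j + 1)*(j + 3)*(j + 4)*(j - 4)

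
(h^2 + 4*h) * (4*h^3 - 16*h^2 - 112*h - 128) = 4*h^5 - 176*h^3 - 576*h^2 - 512*h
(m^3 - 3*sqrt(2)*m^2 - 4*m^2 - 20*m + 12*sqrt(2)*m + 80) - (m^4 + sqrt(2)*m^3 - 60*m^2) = -m^4 - sqrt(2)*m^3 + m^3 - 3*sqrt(2)*m^2 + 56*m^2 - 20*m + 12*sqrt(2)*m + 80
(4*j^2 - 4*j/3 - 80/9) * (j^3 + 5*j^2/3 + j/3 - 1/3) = 4*j^5 + 16*j^4/3 - 88*j^3/9 - 448*j^2/27 - 68*j/27 + 80/27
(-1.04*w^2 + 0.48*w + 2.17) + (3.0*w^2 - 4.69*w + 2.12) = 1.96*w^2 - 4.21*w + 4.29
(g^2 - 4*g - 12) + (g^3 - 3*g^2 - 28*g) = g^3 - 2*g^2 - 32*g - 12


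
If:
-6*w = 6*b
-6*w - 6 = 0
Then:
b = 1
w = -1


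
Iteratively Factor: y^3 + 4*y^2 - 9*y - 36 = (y - 3)*(y^2 + 7*y + 12) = (y - 3)*(y + 4)*(y + 3)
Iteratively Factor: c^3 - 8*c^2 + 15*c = (c - 5)*(c^2 - 3*c) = (c - 5)*(c - 3)*(c)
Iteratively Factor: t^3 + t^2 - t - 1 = (t + 1)*(t^2 - 1) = (t + 1)^2*(t - 1)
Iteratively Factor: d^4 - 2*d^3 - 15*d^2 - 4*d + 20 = (d - 1)*(d^3 - d^2 - 16*d - 20) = (d - 5)*(d - 1)*(d^2 + 4*d + 4) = (d - 5)*(d - 1)*(d + 2)*(d + 2)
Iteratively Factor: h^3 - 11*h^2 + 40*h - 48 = (h - 3)*(h^2 - 8*h + 16) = (h - 4)*(h - 3)*(h - 4)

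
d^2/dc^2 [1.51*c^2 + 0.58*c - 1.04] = 3.02000000000000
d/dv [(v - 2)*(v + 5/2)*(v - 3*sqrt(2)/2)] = 3*v^2 - 3*sqrt(2)*v + v - 5 - 3*sqrt(2)/4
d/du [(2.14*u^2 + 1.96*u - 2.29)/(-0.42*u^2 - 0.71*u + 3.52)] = (-0.6962*u^2 + 13.142*u + 5.2733)/(0.1764*u^4 + 0.5964*u^3 - 2.4527*u^2 - 4.9984*u + 12.3904)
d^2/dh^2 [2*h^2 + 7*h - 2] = 4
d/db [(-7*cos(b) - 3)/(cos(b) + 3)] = 18*sin(b)/(cos(b) + 3)^2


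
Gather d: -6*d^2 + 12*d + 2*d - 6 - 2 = -6*d^2 + 14*d - 8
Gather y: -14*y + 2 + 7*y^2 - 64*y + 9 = 7*y^2 - 78*y + 11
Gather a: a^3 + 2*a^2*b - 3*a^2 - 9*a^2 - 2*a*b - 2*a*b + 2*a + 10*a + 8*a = a^3 + a^2*(2*b - 12) + a*(20 - 4*b)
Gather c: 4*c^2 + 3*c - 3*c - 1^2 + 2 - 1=4*c^2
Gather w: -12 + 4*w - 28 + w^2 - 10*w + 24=w^2 - 6*w - 16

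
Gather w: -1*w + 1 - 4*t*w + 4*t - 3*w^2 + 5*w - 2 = 4*t - 3*w^2 + w*(4 - 4*t) - 1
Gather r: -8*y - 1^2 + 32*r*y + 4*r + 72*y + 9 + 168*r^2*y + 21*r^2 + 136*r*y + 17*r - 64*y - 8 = r^2*(168*y + 21) + r*(168*y + 21)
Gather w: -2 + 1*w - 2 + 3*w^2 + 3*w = 3*w^2 + 4*w - 4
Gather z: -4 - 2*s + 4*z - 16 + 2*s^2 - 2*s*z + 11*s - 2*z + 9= 2*s^2 + 9*s + z*(2 - 2*s) - 11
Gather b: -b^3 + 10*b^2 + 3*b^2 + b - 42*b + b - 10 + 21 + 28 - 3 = -b^3 + 13*b^2 - 40*b + 36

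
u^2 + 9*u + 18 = (u + 3)*(u + 6)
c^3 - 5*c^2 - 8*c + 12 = (c - 6)*(c - 1)*(c + 2)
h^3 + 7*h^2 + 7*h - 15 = (h - 1)*(h + 3)*(h + 5)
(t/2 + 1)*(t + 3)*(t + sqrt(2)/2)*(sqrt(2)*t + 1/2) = sqrt(2)*t^4/2 + 3*t^3/4 + 5*sqrt(2)*t^3/2 + 15*t^2/4 + 25*sqrt(2)*t^2/8 + 5*sqrt(2)*t/8 + 9*t/2 + 3*sqrt(2)/4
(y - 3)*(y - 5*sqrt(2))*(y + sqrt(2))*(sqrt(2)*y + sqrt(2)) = sqrt(2)*y^4 - 8*y^3 - 2*sqrt(2)*y^3 - 13*sqrt(2)*y^2 + 16*y^2 + 24*y + 20*sqrt(2)*y + 30*sqrt(2)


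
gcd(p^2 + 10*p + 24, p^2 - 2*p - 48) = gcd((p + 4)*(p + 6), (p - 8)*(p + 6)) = p + 6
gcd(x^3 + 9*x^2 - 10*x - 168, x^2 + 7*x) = x + 7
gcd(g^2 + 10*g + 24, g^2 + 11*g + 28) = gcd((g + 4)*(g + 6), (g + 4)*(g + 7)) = g + 4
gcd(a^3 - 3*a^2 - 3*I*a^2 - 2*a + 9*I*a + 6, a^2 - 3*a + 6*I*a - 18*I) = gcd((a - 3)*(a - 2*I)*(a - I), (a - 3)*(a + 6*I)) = a - 3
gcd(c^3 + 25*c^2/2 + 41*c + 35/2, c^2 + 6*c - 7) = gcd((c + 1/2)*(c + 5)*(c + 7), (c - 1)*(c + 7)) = c + 7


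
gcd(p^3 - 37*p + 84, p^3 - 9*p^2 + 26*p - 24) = p^2 - 7*p + 12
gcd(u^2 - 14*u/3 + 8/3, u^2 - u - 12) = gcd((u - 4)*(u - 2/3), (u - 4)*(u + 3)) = u - 4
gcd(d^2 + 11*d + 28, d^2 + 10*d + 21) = d + 7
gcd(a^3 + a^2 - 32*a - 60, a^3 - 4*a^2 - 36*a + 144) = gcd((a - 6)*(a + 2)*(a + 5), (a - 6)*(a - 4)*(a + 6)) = a - 6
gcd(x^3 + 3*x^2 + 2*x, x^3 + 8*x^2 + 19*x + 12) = x + 1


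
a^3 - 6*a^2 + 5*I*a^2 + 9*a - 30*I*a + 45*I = (a - 3)^2*(a + 5*I)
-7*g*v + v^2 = v*(-7*g + v)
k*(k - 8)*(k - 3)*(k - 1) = k^4 - 12*k^3 + 35*k^2 - 24*k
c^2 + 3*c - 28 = (c - 4)*(c + 7)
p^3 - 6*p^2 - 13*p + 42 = (p - 7)*(p - 2)*(p + 3)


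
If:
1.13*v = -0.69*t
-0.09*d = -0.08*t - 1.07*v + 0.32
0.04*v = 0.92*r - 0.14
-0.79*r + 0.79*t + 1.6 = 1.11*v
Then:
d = 2.78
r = 0.18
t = -0.99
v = 0.61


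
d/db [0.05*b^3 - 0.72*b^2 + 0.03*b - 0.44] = 0.15*b^2 - 1.44*b + 0.03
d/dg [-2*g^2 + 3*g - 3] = 3 - 4*g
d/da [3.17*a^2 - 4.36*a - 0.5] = 6.34*a - 4.36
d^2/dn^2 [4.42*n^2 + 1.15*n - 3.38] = 8.84000000000000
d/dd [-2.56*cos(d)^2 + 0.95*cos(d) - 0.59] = (5.12*cos(d) - 0.95)*sin(d)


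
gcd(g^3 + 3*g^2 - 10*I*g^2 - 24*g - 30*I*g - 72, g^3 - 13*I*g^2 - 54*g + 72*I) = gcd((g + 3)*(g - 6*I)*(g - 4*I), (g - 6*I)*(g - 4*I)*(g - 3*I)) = g^2 - 10*I*g - 24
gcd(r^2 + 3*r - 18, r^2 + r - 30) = r + 6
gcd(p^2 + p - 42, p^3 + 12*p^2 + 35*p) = p + 7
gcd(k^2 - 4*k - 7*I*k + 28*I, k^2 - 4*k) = k - 4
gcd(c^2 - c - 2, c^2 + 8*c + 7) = c + 1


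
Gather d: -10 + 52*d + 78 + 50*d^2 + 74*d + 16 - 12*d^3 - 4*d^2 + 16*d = -12*d^3 + 46*d^2 + 142*d + 84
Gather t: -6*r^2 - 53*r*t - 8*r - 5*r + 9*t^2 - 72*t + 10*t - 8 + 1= -6*r^2 - 13*r + 9*t^2 + t*(-53*r - 62) - 7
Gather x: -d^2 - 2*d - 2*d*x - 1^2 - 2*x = -d^2 - 2*d + x*(-2*d - 2) - 1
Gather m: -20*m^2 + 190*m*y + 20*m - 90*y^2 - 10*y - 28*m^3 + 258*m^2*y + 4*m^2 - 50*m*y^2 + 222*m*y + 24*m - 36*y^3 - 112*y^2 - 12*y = -28*m^3 + m^2*(258*y - 16) + m*(-50*y^2 + 412*y + 44) - 36*y^3 - 202*y^2 - 22*y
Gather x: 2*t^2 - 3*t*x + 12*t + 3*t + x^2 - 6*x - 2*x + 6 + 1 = 2*t^2 + 15*t + x^2 + x*(-3*t - 8) + 7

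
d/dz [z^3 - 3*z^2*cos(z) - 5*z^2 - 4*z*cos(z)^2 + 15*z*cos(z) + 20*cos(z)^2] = 3*z^2*sin(z) + 3*z^2 - 15*z*sin(z) + 4*z*sin(2*z) - 6*z*cos(z) - 10*z - 20*sin(2*z) - 4*cos(z)^2 + 15*cos(z)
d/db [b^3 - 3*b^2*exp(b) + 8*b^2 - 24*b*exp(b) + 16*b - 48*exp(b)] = -3*b^2*exp(b) + 3*b^2 - 30*b*exp(b) + 16*b - 72*exp(b) + 16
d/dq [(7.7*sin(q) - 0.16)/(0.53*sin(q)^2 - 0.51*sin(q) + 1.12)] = (-4.081*sin(q)^2 + 0.1696*sin(q) + 8.5424)*cos(q)/(0.2809*sin(q)^4 - 0.5406*sin(q)^3 + 1.4473*sin(q)^2 - 1.1424*sin(q) + 1.2544)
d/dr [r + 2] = 1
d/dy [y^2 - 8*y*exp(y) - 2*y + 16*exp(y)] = -8*y*exp(y) + 2*y + 8*exp(y) - 2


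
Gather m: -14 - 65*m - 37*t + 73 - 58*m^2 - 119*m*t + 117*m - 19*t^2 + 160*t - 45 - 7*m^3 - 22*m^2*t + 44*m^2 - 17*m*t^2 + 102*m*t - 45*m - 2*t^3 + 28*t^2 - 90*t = -7*m^3 + m^2*(-22*t - 14) + m*(-17*t^2 - 17*t + 7) - 2*t^3 + 9*t^2 + 33*t + 14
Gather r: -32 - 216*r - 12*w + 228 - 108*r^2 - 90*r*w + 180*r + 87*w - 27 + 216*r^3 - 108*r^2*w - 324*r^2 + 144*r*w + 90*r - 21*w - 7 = 216*r^3 + r^2*(-108*w - 432) + r*(54*w + 54) + 54*w + 162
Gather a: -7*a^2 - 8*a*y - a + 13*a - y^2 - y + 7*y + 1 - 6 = -7*a^2 + a*(12 - 8*y) - y^2 + 6*y - 5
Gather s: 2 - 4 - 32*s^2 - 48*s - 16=-32*s^2 - 48*s - 18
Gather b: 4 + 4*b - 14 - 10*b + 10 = -6*b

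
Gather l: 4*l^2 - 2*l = 4*l^2 - 2*l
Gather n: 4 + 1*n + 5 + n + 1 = 2*n + 10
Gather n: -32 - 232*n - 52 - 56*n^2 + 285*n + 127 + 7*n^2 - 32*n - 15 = -49*n^2 + 21*n + 28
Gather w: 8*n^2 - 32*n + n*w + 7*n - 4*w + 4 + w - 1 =8*n^2 - 25*n + w*(n - 3) + 3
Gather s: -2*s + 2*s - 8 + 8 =0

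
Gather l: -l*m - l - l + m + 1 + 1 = l*(-m - 2) + m + 2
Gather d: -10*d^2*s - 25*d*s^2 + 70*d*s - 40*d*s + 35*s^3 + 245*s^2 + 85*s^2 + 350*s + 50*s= -10*d^2*s + d*(-25*s^2 + 30*s) + 35*s^3 + 330*s^2 + 400*s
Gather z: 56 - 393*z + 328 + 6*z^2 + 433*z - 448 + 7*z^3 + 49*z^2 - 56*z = 7*z^3 + 55*z^2 - 16*z - 64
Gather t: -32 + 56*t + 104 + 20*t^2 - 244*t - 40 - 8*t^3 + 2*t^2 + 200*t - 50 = -8*t^3 + 22*t^2 + 12*t - 18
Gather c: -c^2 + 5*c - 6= -c^2 + 5*c - 6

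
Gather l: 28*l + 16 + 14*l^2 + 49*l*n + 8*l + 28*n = 14*l^2 + l*(49*n + 36) + 28*n + 16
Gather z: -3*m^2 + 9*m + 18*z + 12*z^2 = -3*m^2 + 9*m + 12*z^2 + 18*z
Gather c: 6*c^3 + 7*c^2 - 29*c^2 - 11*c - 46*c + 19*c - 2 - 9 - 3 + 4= 6*c^3 - 22*c^2 - 38*c - 10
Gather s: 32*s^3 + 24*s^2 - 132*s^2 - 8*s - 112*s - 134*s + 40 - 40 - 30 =32*s^3 - 108*s^2 - 254*s - 30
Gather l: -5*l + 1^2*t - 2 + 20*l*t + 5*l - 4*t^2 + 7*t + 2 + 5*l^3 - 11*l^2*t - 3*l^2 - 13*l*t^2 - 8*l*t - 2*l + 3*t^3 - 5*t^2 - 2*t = 5*l^3 + l^2*(-11*t - 3) + l*(-13*t^2 + 12*t - 2) + 3*t^3 - 9*t^2 + 6*t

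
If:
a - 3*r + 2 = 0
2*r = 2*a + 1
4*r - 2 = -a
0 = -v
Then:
No Solution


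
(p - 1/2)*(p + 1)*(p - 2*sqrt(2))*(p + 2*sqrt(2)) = p^4 + p^3/2 - 17*p^2/2 - 4*p + 4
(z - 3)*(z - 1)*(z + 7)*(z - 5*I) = z^4 + 3*z^3 - 5*I*z^3 - 25*z^2 - 15*I*z^2 + 21*z + 125*I*z - 105*I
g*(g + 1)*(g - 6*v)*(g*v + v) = g^4*v - 6*g^3*v^2 + 2*g^3*v - 12*g^2*v^2 + g^2*v - 6*g*v^2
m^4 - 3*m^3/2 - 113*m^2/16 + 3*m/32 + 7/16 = (m - 7/2)*(m - 1/4)*(m + 1/4)*(m + 2)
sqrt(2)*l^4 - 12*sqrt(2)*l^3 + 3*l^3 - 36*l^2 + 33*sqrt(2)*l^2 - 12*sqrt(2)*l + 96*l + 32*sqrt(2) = (l - 8)*(l - 4)*(l + sqrt(2))*(sqrt(2)*l + 1)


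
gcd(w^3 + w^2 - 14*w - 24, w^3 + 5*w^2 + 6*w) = w^2 + 5*w + 6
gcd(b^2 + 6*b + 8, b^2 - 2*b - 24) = b + 4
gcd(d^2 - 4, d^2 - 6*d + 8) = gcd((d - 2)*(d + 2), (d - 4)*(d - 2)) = d - 2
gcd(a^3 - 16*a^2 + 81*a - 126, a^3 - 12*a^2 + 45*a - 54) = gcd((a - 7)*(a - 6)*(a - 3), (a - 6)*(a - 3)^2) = a^2 - 9*a + 18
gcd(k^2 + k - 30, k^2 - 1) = 1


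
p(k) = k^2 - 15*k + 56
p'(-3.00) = -21.00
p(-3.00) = 110.00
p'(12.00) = 9.00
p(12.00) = 20.00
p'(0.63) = -13.74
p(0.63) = 46.95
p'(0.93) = -13.14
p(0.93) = 42.91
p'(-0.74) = -16.48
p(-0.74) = 67.65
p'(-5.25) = -25.50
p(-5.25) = 162.31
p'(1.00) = -13.00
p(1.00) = 42.00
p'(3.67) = -7.66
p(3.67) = 14.42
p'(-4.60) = -24.20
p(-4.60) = 146.16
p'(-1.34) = -17.68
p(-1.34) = 77.90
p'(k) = 2*k - 15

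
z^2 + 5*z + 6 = (z + 2)*(z + 3)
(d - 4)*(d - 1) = d^2 - 5*d + 4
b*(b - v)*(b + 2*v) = b^3 + b^2*v - 2*b*v^2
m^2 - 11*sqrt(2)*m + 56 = (m - 7*sqrt(2))*(m - 4*sqrt(2))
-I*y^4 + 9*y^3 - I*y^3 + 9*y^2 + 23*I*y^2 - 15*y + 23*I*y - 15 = (y + I)*(y + 3*I)*(y + 5*I)*(-I*y - I)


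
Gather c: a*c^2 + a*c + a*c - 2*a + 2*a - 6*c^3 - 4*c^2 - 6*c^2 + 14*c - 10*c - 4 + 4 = -6*c^3 + c^2*(a - 10) + c*(2*a + 4)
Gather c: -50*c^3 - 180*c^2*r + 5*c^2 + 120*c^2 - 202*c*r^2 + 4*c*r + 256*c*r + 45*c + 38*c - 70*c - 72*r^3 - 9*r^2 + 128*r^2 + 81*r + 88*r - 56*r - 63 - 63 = -50*c^3 + c^2*(125 - 180*r) + c*(-202*r^2 + 260*r + 13) - 72*r^3 + 119*r^2 + 113*r - 126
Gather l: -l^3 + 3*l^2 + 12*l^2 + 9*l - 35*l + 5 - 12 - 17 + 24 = -l^3 + 15*l^2 - 26*l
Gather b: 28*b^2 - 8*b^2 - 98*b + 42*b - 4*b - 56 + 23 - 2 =20*b^2 - 60*b - 35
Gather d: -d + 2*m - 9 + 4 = -d + 2*m - 5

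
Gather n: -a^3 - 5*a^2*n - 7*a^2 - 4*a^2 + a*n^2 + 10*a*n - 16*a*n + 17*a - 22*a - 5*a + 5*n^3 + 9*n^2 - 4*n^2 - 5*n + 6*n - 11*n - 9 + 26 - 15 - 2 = -a^3 - 11*a^2 - 10*a + 5*n^3 + n^2*(a + 5) + n*(-5*a^2 - 6*a - 10)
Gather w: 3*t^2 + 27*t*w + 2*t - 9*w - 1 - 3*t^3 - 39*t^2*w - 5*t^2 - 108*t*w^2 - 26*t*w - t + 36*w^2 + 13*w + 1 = -3*t^3 - 2*t^2 + t + w^2*(36 - 108*t) + w*(-39*t^2 + t + 4)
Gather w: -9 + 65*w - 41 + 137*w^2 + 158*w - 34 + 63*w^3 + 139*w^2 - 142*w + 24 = 63*w^3 + 276*w^2 + 81*w - 60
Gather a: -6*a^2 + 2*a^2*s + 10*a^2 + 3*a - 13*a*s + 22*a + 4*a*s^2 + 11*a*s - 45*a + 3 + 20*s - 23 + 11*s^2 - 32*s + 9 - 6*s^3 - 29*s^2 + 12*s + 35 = a^2*(2*s + 4) + a*(4*s^2 - 2*s - 20) - 6*s^3 - 18*s^2 + 24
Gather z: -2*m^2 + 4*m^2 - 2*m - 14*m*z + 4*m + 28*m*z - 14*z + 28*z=2*m^2 + 2*m + z*(14*m + 14)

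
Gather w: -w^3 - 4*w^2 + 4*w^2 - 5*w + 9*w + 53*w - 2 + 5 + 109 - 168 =-w^3 + 57*w - 56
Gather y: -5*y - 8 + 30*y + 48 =25*y + 40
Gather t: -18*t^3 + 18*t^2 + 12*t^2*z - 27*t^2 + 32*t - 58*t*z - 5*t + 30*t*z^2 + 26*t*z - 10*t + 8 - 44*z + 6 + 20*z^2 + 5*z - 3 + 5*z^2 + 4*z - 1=-18*t^3 + t^2*(12*z - 9) + t*(30*z^2 - 32*z + 17) + 25*z^2 - 35*z + 10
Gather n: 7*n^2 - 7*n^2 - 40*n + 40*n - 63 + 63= 0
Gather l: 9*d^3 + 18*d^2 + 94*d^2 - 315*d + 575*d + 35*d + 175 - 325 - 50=9*d^3 + 112*d^2 + 295*d - 200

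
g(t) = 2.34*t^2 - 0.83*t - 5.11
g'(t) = 4.68*t - 0.83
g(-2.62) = 13.13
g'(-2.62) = -13.09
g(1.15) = -2.97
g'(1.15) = 4.55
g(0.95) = -3.79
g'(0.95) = 3.62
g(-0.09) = -5.02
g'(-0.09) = -1.25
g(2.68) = 9.47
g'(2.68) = 11.71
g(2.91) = 12.29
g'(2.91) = 12.79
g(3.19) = 16.05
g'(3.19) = 14.10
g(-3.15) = 20.72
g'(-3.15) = -15.57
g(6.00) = 74.15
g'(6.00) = 27.25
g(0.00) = -5.11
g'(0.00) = -0.83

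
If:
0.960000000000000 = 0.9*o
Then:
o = 1.07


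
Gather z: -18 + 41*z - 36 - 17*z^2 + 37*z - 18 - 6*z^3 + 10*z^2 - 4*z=-6*z^3 - 7*z^2 + 74*z - 72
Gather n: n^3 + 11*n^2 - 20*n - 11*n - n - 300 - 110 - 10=n^3 + 11*n^2 - 32*n - 420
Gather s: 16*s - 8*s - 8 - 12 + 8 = 8*s - 12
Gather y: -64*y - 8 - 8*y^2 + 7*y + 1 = -8*y^2 - 57*y - 7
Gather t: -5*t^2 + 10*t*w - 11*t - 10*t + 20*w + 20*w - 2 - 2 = -5*t^2 + t*(10*w - 21) + 40*w - 4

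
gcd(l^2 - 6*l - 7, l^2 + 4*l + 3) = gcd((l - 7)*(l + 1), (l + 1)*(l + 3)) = l + 1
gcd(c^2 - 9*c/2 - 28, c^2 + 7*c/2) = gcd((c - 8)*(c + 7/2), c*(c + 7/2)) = c + 7/2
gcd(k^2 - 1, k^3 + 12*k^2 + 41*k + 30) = k + 1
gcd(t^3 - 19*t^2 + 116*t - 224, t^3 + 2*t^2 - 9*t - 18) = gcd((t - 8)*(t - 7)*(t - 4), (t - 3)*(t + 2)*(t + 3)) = 1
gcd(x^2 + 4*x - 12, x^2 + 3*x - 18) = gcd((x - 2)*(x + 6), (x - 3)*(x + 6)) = x + 6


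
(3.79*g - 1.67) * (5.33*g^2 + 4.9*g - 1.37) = 20.2007*g^3 + 9.6699*g^2 - 13.3753*g + 2.2879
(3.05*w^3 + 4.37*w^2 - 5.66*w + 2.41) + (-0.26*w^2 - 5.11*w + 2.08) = 3.05*w^3 + 4.11*w^2 - 10.77*w + 4.49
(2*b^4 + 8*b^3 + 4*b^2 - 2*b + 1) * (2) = 4*b^4 + 16*b^3 + 8*b^2 - 4*b + 2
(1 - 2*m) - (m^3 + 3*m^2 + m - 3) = -m^3 - 3*m^2 - 3*m + 4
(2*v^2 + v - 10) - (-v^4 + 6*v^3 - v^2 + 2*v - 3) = v^4 - 6*v^3 + 3*v^2 - v - 7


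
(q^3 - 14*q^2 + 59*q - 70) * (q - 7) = q^4 - 21*q^3 + 157*q^2 - 483*q + 490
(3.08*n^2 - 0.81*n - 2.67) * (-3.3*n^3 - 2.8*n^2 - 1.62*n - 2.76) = -10.164*n^5 - 5.951*n^4 + 6.0894*n^3 + 0.287399999999999*n^2 + 6.561*n + 7.3692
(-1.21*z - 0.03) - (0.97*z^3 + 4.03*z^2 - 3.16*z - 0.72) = -0.97*z^3 - 4.03*z^2 + 1.95*z + 0.69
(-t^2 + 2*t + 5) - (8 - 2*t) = -t^2 + 4*t - 3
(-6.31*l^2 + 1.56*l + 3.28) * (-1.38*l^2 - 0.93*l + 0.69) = 8.7078*l^4 + 3.7155*l^3 - 10.3311*l^2 - 1.974*l + 2.2632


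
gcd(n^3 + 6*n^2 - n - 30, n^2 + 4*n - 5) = n + 5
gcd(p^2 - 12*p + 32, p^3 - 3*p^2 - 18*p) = 1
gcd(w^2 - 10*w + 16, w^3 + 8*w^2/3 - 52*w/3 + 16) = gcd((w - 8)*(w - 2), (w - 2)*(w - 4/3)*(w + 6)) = w - 2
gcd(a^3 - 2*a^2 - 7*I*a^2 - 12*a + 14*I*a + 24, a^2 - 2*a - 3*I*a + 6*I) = a^2 + a*(-2 - 3*I) + 6*I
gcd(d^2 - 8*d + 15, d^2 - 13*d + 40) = d - 5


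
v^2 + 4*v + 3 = (v + 1)*(v + 3)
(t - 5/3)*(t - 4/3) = t^2 - 3*t + 20/9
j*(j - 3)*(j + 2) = j^3 - j^2 - 6*j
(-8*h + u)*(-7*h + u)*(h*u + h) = 56*h^3*u + 56*h^3 - 15*h^2*u^2 - 15*h^2*u + h*u^3 + h*u^2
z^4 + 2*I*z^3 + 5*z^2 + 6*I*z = z*(z - 2*I)*(z + I)*(z + 3*I)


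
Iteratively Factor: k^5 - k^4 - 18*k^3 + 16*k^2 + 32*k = (k + 4)*(k^4 - 5*k^3 + 2*k^2 + 8*k) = (k + 1)*(k + 4)*(k^3 - 6*k^2 + 8*k) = (k - 4)*(k + 1)*(k + 4)*(k^2 - 2*k) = k*(k - 4)*(k + 1)*(k + 4)*(k - 2)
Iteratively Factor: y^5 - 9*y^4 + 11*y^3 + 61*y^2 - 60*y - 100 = (y - 5)*(y^4 - 4*y^3 - 9*y^2 + 16*y + 20) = (y - 5)^2*(y^3 + y^2 - 4*y - 4) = (y - 5)^2*(y - 2)*(y^2 + 3*y + 2) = (y - 5)^2*(y - 2)*(y + 1)*(y + 2)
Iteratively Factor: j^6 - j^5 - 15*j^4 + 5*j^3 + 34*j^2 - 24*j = (j - 1)*(j^5 - 15*j^3 - 10*j^2 + 24*j) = (j - 1)*(j + 3)*(j^4 - 3*j^3 - 6*j^2 + 8*j) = (j - 1)^2*(j + 3)*(j^3 - 2*j^2 - 8*j) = (j - 4)*(j - 1)^2*(j + 3)*(j^2 + 2*j) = (j - 4)*(j - 1)^2*(j + 2)*(j + 3)*(j)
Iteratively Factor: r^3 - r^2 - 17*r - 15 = (r + 3)*(r^2 - 4*r - 5) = (r + 1)*(r + 3)*(r - 5)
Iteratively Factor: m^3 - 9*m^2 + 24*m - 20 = (m - 5)*(m^2 - 4*m + 4) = (m - 5)*(m - 2)*(m - 2)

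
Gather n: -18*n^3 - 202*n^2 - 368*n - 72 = -18*n^3 - 202*n^2 - 368*n - 72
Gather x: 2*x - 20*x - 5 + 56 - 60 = -18*x - 9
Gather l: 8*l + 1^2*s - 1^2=8*l + s - 1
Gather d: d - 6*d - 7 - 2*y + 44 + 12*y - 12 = -5*d + 10*y + 25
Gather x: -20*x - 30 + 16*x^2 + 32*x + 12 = 16*x^2 + 12*x - 18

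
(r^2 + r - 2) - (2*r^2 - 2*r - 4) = -r^2 + 3*r + 2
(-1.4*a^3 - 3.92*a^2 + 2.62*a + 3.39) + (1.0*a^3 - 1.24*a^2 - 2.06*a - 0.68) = -0.4*a^3 - 5.16*a^2 + 0.56*a + 2.71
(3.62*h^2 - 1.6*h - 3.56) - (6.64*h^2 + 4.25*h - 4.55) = -3.02*h^2 - 5.85*h + 0.99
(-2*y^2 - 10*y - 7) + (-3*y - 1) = -2*y^2 - 13*y - 8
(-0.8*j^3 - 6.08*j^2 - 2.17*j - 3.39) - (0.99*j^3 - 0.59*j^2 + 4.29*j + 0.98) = -1.79*j^3 - 5.49*j^2 - 6.46*j - 4.37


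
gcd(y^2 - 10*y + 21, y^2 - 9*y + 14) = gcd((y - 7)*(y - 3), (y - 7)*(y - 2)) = y - 7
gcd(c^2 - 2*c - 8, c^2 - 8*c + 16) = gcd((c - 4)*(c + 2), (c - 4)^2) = c - 4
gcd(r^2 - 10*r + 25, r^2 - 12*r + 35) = r - 5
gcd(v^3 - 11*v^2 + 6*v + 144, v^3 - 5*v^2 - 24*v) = v^2 - 5*v - 24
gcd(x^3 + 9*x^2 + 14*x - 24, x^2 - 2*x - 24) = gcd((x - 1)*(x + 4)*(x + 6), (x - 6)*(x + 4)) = x + 4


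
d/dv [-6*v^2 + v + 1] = 1 - 12*v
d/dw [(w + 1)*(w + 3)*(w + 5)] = 3*w^2 + 18*w + 23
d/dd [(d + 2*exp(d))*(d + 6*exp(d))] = 8*d*exp(d) + 2*d + 24*exp(2*d) + 8*exp(d)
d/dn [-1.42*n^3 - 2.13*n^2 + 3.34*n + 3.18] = -4.26*n^2 - 4.26*n + 3.34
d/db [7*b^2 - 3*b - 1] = 14*b - 3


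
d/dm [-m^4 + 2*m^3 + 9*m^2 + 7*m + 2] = -4*m^3 + 6*m^2 + 18*m + 7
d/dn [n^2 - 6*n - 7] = 2*n - 6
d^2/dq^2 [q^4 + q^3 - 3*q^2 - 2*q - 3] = 12*q^2 + 6*q - 6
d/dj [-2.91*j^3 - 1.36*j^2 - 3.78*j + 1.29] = -8.73*j^2 - 2.72*j - 3.78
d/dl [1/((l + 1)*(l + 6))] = (-2*l - 7)/(l^4 + 14*l^3 + 61*l^2 + 84*l + 36)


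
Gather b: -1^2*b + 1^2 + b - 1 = 0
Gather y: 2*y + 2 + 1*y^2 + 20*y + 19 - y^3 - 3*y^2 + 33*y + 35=-y^3 - 2*y^2 + 55*y + 56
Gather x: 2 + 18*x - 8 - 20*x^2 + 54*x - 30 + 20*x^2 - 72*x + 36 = 0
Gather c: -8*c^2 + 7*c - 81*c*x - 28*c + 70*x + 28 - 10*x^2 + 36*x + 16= -8*c^2 + c*(-81*x - 21) - 10*x^2 + 106*x + 44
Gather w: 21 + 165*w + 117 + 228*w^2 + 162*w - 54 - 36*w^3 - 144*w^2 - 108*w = -36*w^3 + 84*w^2 + 219*w + 84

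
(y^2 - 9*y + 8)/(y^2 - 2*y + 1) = (y - 8)/(y - 1)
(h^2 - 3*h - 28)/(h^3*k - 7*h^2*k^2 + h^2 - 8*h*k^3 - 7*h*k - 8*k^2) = (-h^2 + 3*h + 28)/(-h^3*k + 7*h^2*k^2 - h^2 + 8*h*k^3 + 7*h*k + 8*k^2)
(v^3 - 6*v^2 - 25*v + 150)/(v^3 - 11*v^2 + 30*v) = (v + 5)/v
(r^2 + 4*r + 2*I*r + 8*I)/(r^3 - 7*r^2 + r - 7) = (r^2 + 2*r*(2 + I) + 8*I)/(r^3 - 7*r^2 + r - 7)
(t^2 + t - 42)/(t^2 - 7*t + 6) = (t + 7)/(t - 1)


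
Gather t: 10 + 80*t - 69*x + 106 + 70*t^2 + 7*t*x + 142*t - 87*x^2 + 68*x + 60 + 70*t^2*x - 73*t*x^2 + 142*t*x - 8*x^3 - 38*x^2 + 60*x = t^2*(70*x + 70) + t*(-73*x^2 + 149*x + 222) - 8*x^3 - 125*x^2 + 59*x + 176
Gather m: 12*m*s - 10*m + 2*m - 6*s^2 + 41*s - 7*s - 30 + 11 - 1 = m*(12*s - 8) - 6*s^2 + 34*s - 20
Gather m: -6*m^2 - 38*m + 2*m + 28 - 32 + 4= -6*m^2 - 36*m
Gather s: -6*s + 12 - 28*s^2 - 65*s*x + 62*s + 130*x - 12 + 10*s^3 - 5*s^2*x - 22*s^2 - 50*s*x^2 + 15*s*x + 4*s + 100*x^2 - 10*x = 10*s^3 + s^2*(-5*x - 50) + s*(-50*x^2 - 50*x + 60) + 100*x^2 + 120*x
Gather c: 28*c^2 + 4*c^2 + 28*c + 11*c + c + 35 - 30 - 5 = 32*c^2 + 40*c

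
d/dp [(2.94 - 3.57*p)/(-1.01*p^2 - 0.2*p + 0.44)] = (-3.6057*p^2 + 5.9388*p - 0.9828)/(1.0201*p^4 + 0.404*p^3 - 0.8488*p^2 - 0.176*p + 0.1936)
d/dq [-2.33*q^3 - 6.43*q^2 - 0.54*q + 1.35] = -6.99*q^2 - 12.86*q - 0.54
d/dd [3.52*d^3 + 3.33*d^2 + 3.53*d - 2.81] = 10.56*d^2 + 6.66*d + 3.53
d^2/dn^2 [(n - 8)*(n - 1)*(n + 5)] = 6*n - 8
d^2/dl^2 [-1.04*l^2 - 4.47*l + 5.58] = -2.08000000000000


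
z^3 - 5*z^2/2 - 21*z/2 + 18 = (z - 4)*(z - 3/2)*(z + 3)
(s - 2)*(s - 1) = s^2 - 3*s + 2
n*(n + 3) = n^2 + 3*n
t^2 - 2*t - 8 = (t - 4)*(t + 2)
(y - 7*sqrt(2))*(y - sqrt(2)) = y^2 - 8*sqrt(2)*y + 14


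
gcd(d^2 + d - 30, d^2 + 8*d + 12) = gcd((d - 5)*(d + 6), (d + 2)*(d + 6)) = d + 6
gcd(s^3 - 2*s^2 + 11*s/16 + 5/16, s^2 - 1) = s - 1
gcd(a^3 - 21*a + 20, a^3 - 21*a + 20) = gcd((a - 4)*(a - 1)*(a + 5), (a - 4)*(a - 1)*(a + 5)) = a^3 - 21*a + 20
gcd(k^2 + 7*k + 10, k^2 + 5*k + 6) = k + 2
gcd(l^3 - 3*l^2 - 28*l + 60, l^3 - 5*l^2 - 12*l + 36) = l^2 - 8*l + 12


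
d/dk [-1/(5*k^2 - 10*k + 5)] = 2*(k - 1)/(5*(k^2 - 2*k + 1)^2)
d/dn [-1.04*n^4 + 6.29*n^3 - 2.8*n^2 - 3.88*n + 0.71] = -4.16*n^3 + 18.87*n^2 - 5.6*n - 3.88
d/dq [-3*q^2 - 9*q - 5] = -6*q - 9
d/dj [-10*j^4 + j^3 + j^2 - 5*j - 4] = -40*j^3 + 3*j^2 + 2*j - 5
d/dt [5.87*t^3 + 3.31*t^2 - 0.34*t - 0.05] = 17.61*t^2 + 6.62*t - 0.34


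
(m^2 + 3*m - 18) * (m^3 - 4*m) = m^5 + 3*m^4 - 22*m^3 - 12*m^2 + 72*m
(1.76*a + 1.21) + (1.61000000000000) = 1.76*a + 2.82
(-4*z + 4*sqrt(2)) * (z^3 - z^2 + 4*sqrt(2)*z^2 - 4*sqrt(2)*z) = -4*z^4 - 12*sqrt(2)*z^3 + 4*z^3 + 12*sqrt(2)*z^2 + 32*z^2 - 32*z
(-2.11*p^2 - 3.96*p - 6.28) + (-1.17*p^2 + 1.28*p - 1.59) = -3.28*p^2 - 2.68*p - 7.87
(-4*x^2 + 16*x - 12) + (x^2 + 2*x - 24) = -3*x^2 + 18*x - 36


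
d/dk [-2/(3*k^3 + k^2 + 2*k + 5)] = 2*(9*k^2 + 2*k + 2)/(3*k^3 + k^2 + 2*k + 5)^2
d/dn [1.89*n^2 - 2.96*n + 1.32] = 3.78*n - 2.96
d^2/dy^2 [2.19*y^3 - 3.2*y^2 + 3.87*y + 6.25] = 13.14*y - 6.4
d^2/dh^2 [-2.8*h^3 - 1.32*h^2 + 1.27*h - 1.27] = -16.8*h - 2.64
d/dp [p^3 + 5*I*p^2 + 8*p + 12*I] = 3*p^2 + 10*I*p + 8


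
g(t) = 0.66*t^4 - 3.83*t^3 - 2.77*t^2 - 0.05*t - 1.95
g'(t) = 2.64*t^3 - 11.49*t^2 - 5.54*t - 0.05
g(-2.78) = 98.49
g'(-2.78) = -130.17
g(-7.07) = 2862.44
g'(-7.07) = -1468.17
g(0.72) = -4.67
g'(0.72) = -9.01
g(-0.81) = -1.41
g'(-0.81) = -4.50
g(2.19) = -40.39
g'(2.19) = -39.56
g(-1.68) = 13.73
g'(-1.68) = -35.69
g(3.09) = -81.38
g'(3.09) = -48.99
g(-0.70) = -1.80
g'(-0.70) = -2.71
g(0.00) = -1.95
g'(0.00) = -0.05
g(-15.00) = 45714.30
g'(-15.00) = -11412.20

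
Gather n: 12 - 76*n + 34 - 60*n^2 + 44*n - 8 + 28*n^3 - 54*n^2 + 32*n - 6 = 28*n^3 - 114*n^2 + 32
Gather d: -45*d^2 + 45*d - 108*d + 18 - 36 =-45*d^2 - 63*d - 18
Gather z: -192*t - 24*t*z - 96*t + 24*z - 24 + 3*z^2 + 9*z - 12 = -288*t + 3*z^2 + z*(33 - 24*t) - 36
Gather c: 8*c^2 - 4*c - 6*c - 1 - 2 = 8*c^2 - 10*c - 3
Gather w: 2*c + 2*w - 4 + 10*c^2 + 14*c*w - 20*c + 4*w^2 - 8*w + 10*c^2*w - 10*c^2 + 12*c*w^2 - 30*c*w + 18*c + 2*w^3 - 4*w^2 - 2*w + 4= 12*c*w^2 + 2*w^3 + w*(10*c^2 - 16*c - 8)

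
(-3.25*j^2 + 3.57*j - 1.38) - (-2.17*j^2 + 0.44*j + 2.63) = -1.08*j^2 + 3.13*j - 4.01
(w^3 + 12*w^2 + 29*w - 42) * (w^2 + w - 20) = w^5 + 13*w^4 + 21*w^3 - 253*w^2 - 622*w + 840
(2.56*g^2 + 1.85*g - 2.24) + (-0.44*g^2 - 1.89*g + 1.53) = 2.12*g^2 - 0.0399999999999998*g - 0.71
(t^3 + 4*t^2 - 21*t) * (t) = t^4 + 4*t^3 - 21*t^2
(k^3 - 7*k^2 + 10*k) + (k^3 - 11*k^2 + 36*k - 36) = 2*k^3 - 18*k^2 + 46*k - 36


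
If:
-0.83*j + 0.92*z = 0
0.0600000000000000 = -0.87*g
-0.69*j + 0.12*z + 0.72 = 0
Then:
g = -0.07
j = 1.24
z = 1.12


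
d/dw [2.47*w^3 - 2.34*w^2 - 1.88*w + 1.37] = 7.41*w^2 - 4.68*w - 1.88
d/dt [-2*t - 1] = -2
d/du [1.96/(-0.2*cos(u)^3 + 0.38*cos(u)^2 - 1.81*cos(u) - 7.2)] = (-1.176*cos(u)^2 + 1.4896*cos(u) - 3.5476)*sin(u)/(0.2*cos(u)^3 - 0.38*cos(u)^2 + 1.81*cos(u) + 7.2)^2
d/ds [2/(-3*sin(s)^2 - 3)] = 8*sin(2*s)/(3*(3 - cos(2*s))^2)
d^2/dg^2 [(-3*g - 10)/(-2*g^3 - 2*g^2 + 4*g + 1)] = 4*(18*g^5 + 138*g^4 + 178*g^3 - 42*g^2 - 81*g + 84)/(8*g^9 + 24*g^8 - 24*g^7 - 100*g^6 + 24*g^5 + 132*g^4 - 10*g^3 - 42*g^2 - 12*g - 1)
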